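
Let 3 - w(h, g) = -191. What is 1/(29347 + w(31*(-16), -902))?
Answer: 1/29541 ≈ 3.3851e-5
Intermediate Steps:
w(h, g) = 194 (w(h, g) = 3 - 1*(-191) = 3 + 191 = 194)
1/(29347 + w(31*(-16), -902)) = 1/(29347 + 194) = 1/29541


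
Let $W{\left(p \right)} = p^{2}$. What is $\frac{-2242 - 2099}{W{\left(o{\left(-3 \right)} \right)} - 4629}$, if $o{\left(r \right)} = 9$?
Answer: $\frac{1447}{1516} \approx 0.95449$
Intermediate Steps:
$\frac{-2242 - 2099}{W{\left(o{\left(-3 \right)} \right)} - 4629} = \frac{-2242 - 2099}{9^{2} - 4629} = - \frac{4341}{81 - 4629} = - \frac{4341}{-4548} = \left(-4341\right) \left(- \frac{1}{4548}\right) = \frac{1447}{1516}$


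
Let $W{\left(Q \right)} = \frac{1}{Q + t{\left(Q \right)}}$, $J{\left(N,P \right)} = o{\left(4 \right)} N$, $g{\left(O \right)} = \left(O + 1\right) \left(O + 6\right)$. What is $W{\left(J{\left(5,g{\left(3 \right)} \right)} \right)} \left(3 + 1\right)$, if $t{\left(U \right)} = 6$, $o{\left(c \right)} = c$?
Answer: $\frac{2}{13} \approx 0.15385$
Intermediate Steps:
$g{\left(O \right)} = \left(1 + O\right) \left(6 + O\right)$
$J{\left(N,P \right)} = 4 N$
$W{\left(Q \right)} = \frac{1}{6 + Q}$ ($W{\left(Q \right)} = \frac{1}{Q + 6} = \frac{1}{6 + Q}$)
$W{\left(J{\left(5,g{\left(3 \right)} \right)} \right)} \left(3 + 1\right) = \frac{3 + 1}{6 + 4 \cdot 5} = \frac{1}{6 + 20} \cdot 4 = \frac{1}{26} \cdot 4 = \frac{2}{13}$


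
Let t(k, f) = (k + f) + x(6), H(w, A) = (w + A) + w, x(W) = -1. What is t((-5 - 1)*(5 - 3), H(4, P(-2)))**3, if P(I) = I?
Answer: -343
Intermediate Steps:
H(w, A) = A + 2*w (H(w, A) = (A + w) + w = A + 2*w)
t(k, f) = -1 + f + k (t(k, f) = (k + f) - 1 = (f + k) - 1 = -1 + f + k)
t((-5 - 1)*(5 - 3), H(4, P(-2)))**3 = (-1 + (-2 + 2*4) + (-5 - 1)*(5 - 3))**3 = (-1 + (-2 + 8) - 6*2)**3 = (-1 + 6 - 12)**3 = (-7)**3 = -343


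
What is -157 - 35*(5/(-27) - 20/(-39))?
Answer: -59132/351 ≈ -168.47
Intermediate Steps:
-157 - 35*(5/(-27) - 20/(-39)) = -157 - 35*(5*(-1/27) - 20*(-1/39)) = -157 - 35*(-5/27 + 20/39) = -157 - 35*115/351 = -157 - 4025/351 = -59132/351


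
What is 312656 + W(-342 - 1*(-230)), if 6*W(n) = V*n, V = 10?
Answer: 937408/3 ≈ 3.1247e+5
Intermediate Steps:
W(n) = 5*n/3 (W(n) = (10*n)/6 = 5*n/3)
312656 + W(-342 - 1*(-230)) = 312656 + 5*(-342 - 1*(-230))/3 = 312656 + 5*(-342 + 230)/3 = 312656 + (5/3)*(-112) = 312656 - 560/3 = 937408/3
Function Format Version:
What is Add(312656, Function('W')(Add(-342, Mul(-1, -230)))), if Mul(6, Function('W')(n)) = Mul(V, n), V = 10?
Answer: Rational(937408, 3) ≈ 3.1247e+5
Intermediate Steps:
Function('W')(n) = Mul(Rational(5, 3), n) (Function('W')(n) = Mul(Rational(1, 6), Mul(10, n)) = Mul(Rational(5, 3), n))
Add(312656, Function('W')(Add(-342, Mul(-1, -230)))) = Add(312656, Mul(Rational(5, 3), Add(-342, Mul(-1, -230)))) = Add(312656, Mul(Rational(5, 3), Add(-342, 230))) = Add(312656, Mul(Rational(5, 3), -112)) = Add(312656, Rational(-560, 3)) = Rational(937408, 3)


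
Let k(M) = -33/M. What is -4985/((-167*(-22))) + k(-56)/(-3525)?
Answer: -164026707/120874600 ≈ -1.3570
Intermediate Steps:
-4985/((-167*(-22))) + k(-56)/(-3525) = -4985/((-167*(-22))) - 33/(-56)/(-3525) = -4985/3674 - 33*(-1/56)*(-1/3525) = -4985*1/3674 + (33/56)*(-1/3525) = -4985/3674 - 11/65800 = -164026707/120874600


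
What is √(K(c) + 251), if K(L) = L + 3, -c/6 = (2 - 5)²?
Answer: 10*√2 ≈ 14.142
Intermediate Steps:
c = -54 (c = -6*(2 - 5)² = -6*(-3)² = -6*9 = -54)
K(L) = 3 + L
√(K(c) + 251) = √((3 - 54) + 251) = √(-51 + 251) = √200 = 10*√2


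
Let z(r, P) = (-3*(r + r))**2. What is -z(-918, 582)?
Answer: -30338064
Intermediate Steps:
z(r, P) = 36*r**2 (z(r, P) = (-6*r)**2 = 36*r**2)
-z(-918, 582) = -36*(-918)**2 = -36*842724 = -1*30338064 = -30338064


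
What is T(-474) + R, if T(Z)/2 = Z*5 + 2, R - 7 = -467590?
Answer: -472319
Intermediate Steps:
R = -467583 (R = 7 - 467590 = -467583)
T(Z) = 4 + 10*Z (T(Z) = 2*(Z*5 + 2) = 2*(5*Z + 2) = 2*(2 + 5*Z) = 4 + 10*Z)
T(-474) + R = (4 + 10*(-474)) - 467583 = (4 - 4740) - 467583 = -4736 - 467583 = -472319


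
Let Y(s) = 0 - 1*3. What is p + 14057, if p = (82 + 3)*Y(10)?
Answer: 13802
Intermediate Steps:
Y(s) = -3 (Y(s) = 0 - 3 = -3)
p = -255 (p = (82 + 3)*(-3) = 85*(-3) = -255)
p + 14057 = -255 + 14057 = 13802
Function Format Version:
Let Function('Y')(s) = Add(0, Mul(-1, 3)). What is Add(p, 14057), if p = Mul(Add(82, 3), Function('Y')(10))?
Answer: 13802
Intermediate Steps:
Function('Y')(s) = -3 (Function('Y')(s) = Add(0, -3) = -3)
p = -255 (p = Mul(Add(82, 3), -3) = Mul(85, -3) = -255)
Add(p, 14057) = Add(-255, 14057) = 13802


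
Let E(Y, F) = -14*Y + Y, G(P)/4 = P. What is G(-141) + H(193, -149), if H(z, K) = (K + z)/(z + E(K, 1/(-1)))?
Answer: -600638/1065 ≈ -563.98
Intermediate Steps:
G(P) = 4*P
E(Y, F) = -13*Y
H(z, K) = (K + z)/(z - 13*K)
G(-141) + H(193, -149) = 4*(-141) + (-149 + 193)/(193 - 13*(-149)) = -564 + 44/(193 + 1937) = -564 + 44/2130 = -564 + (1/2130)*44 = -564 + 22/1065 = -600638/1065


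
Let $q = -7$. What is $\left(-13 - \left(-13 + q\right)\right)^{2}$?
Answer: $49$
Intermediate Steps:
$\left(-13 - \left(-13 + q\right)\right)^{2} = \left(-13 - -20\right)^{2} = \left(-13 + \left(\left(-2 + 7\right) + 15\right)\right)^{2} = \left(-13 + \left(5 + 15\right)\right)^{2} = \left(-13 + 20\right)^{2} = 7^{2} = 49$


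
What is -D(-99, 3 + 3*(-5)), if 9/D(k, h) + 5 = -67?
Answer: 1/8 ≈ 0.12500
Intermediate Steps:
D(k, h) = -1/8 (D(k, h) = 9/(-5 - 67) = 9/(-72) = 9*(-1/72) = -1/8)
-D(-99, 3 + 3*(-5)) = -1*(-1/8) = 1/8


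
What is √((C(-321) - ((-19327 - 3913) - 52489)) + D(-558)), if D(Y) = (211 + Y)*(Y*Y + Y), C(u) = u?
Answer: I*√107774274 ≈ 10381.0*I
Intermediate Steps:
D(Y) = (211 + Y)*(Y + Y²) (D(Y) = (211 + Y)*(Y² + Y) = (211 + Y)*(Y + Y²))
√((C(-321) - ((-19327 - 3913) - 52489)) + D(-558)) = √((-321 - ((-19327 - 3913) - 52489)) - 558*(211 + (-558)² + 212*(-558))) = √((-321 - (-23240 - 52489)) - 558*(211 + 311364 - 118296)) = √((-321 - 1*(-75729)) - 558*193279) = √((-321 + 75729) - 107849682) = √(75408 - 107849682) = √(-107774274) = I*√107774274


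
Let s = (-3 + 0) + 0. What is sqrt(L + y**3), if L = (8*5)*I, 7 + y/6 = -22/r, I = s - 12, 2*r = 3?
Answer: 20*I*sqrt(5494) ≈ 1482.4*I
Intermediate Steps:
r = 3/2 (r = (1/2)*3 = 3/2 ≈ 1.5000)
s = -3 (s = -3 + 0 = -3)
I = -15 (I = -3 - 12 = -15)
y = -130 (y = -42 + 6*(-22/3/2) = -42 + 6*(-22*2/3) = -42 + 6*(-44/3) = -42 - 88 = -130)
L = -600 (L = (8*5)*(-15) = 40*(-15) = -600)
sqrt(L + y**3) = sqrt(-600 + (-130)**3) = sqrt(-600 - 2197000) = sqrt(-2197600) = 20*I*sqrt(5494)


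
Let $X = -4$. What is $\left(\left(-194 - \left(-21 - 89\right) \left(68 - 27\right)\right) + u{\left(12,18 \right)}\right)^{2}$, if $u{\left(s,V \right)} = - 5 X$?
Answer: $18800896$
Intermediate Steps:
$u{\left(s,V \right)} = 20$ ($u{\left(s,V \right)} = \left(-5\right) \left(-4\right) = 20$)
$\left(\left(-194 - \left(-21 - 89\right) \left(68 - 27\right)\right) + u{\left(12,18 \right)}\right)^{2} = \left(\left(-194 - \left(-21 - 89\right) \left(68 - 27\right)\right) + 20\right)^{2} = \left(\left(-194 - \left(-110\right) 41\right) + 20\right)^{2} = \left(\left(-194 - -4510\right) + 20\right)^{2} = \left(\left(-194 + 4510\right) + 20\right)^{2} = \left(4316 + 20\right)^{2} = 4336^{2} = 18800896$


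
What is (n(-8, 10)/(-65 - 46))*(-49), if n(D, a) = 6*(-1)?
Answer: -98/37 ≈ -2.6486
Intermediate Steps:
n(D, a) = -6
(n(-8, 10)/(-65 - 46))*(-49) = -6/(-65 - 46)*(-49) = -6/(-111)*(-49) = -6*(-1/111)*(-49) = (2/37)*(-49) = -98/37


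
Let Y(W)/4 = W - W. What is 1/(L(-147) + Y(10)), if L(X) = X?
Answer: -1/147 ≈ -0.0068027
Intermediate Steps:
Y(W) = 0 (Y(W) = 4*(W - W) = 4*0 = 0)
1/(L(-147) + Y(10)) = 1/(-147 + 0) = 1/(-147) = -1/147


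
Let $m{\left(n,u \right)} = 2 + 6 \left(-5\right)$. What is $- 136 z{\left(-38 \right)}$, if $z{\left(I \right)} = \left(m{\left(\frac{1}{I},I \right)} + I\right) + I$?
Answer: $14144$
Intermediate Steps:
$m{\left(n,u \right)} = -28$ ($m{\left(n,u \right)} = 2 - 30 = -28$)
$z{\left(I \right)} = -28 + 2 I$ ($z{\left(I \right)} = \left(-28 + I\right) + I = -28 + 2 I$)
$- 136 z{\left(-38 \right)} = - 136 \left(-28 + 2 \left(-38\right)\right) = - 136 \left(-28 - 76\right) = \left(-136\right) \left(-104\right) = 14144$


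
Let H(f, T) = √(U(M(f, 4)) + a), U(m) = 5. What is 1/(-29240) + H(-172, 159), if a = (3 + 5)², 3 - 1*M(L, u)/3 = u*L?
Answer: -1/29240 + √69 ≈ 8.3066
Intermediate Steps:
M(L, u) = 9 - 3*L*u (M(L, u) = 9 - 3*u*L = 9 - 3*L*u)
a = 64 (a = 8² = 64)
H(f, T) = √69 (H(f, T) = √(5 + 64) = √69)
1/(-29240) + H(-172, 159) = 1/(-29240) + √69 = -1/29240 + √69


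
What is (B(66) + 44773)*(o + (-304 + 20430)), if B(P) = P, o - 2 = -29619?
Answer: -425566949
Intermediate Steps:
o = -29617 (o = 2 - 29619 = -29617)
(B(66) + 44773)*(o + (-304 + 20430)) = (66 + 44773)*(-29617 + (-304 + 20430)) = 44839*(-29617 + 20126) = 44839*(-9491) = -425566949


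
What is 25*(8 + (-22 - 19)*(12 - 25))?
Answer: 13525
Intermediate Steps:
25*(8 + (-22 - 19)*(12 - 25)) = 25*(8 - 41*(-13)) = 25*(8 + 533) = 25*541 = 13525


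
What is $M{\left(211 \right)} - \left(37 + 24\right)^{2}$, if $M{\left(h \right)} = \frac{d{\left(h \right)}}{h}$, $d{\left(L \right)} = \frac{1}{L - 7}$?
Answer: $- \frac{160166723}{43044} \approx -3721.0$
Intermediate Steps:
$d{\left(L \right)} = \frac{1}{-7 + L}$
$M{\left(h \right)} = \frac{1}{h \left(-7 + h\right)}$ ($M{\left(h \right)} = \frac{1}{\left(-7 + h\right) h} = \frac{1}{h \left(-7 + h\right)}$)
$M{\left(211 \right)} - \left(37 + 24\right)^{2} = \frac{1}{211 \left(-7 + 211\right)} - \left(37 + 24\right)^{2} = \frac{1}{211 \cdot 204} - 61^{2} = \frac{1}{211} \cdot \frac{1}{204} - 3721 = \frac{1}{43044} - 3721 = - \frac{160166723}{43044}$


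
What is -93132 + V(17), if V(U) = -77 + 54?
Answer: -93155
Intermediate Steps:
V(U) = -23
-93132 + V(17) = -93132 - 23 = -93155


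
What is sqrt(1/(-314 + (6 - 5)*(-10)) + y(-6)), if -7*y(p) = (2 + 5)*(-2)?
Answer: sqrt(647)/18 ≈ 1.4131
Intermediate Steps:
y(p) = 2 (y(p) = -(2 + 5)*(-2)/7 = -(-2) = -1/7*(-14) = 2)
sqrt(1/(-314 + (6 - 5)*(-10)) + y(-6)) = sqrt(1/(-314 + (6 - 5)*(-10)) + 2) = sqrt(1/(-314 + 1*(-10)) + 2) = sqrt(1/(-314 - 10) + 2) = sqrt(1/(-324) + 2) = sqrt(-1/324 + 2) = sqrt(647/324) = sqrt(647)/18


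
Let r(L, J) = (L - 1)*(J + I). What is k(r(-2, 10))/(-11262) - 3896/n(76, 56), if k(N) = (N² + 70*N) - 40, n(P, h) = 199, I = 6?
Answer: -21829324/1120569 ≈ -19.481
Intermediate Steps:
r(L, J) = (-1 + L)*(6 + J) (r(L, J) = (L - 1)*(J + 6) = (-1 + L)*(6 + J))
k(N) = -40 + N² + 70*N
k(r(-2, 10))/(-11262) - 3896/n(76, 56) = (-40 + (-6 - 1*10 + 6*(-2) + 10*(-2))² + 70*(-6 - 1*10 + 6*(-2) + 10*(-2)))/(-11262) - 3896/199 = (-40 + (-6 - 10 - 12 - 20)² + 70*(-6 - 10 - 12 - 20))*(-1/11262) - 3896*1/199 = (-40 + (-48)² + 70*(-48))*(-1/11262) - 3896/199 = (-40 + 2304 - 3360)*(-1/11262) - 3896/199 = -1096*(-1/11262) - 3896/199 = 548/5631 - 3896/199 = -21829324/1120569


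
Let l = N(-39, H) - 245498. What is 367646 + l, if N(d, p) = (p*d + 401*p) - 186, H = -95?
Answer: 87572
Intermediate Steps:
N(d, p) = -186 + 401*p + d*p (N(d, p) = (d*p + 401*p) - 186 = (401*p + d*p) - 186 = -186 + 401*p + d*p)
l = -280074 (l = (-186 + 401*(-95) - 39*(-95)) - 245498 = (-186 - 38095 + 3705) - 245498 = -34576 - 245498 = -280074)
367646 + l = 367646 - 280074 = 87572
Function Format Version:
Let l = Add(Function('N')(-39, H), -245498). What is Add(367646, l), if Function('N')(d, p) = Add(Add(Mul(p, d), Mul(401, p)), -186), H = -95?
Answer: 87572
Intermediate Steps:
Function('N')(d, p) = Add(-186, Mul(401, p), Mul(d, p)) (Function('N')(d, p) = Add(Add(Mul(d, p), Mul(401, p)), -186) = Add(Add(Mul(401, p), Mul(d, p)), -186) = Add(-186, Mul(401, p), Mul(d, p)))
l = -280074 (l = Add(Add(-186, Mul(401, -95), Mul(-39, -95)), -245498) = Add(Add(-186, -38095, 3705), -245498) = Add(-34576, -245498) = -280074)
Add(367646, l) = Add(367646, -280074) = 87572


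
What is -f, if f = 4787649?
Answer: -4787649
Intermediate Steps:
-f = -1*4787649 = -4787649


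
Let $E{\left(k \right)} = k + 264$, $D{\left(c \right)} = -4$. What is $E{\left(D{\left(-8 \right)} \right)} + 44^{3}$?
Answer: $85444$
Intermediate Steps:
$E{\left(k \right)} = 264 + k$
$E{\left(D{\left(-8 \right)} \right)} + 44^{3} = \left(264 - 4\right) + 44^{3} = 260 + 85184 = 85444$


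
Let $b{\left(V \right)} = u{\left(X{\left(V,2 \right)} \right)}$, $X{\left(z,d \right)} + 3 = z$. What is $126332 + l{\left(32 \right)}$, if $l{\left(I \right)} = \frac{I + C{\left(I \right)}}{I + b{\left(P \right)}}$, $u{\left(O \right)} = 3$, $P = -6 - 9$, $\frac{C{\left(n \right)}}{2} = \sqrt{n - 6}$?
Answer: $\frac{4421652}{35} + \frac{2 \sqrt{26}}{35} \approx 1.2633 \cdot 10^{5}$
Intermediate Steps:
$X{\left(z,d \right)} = -3 + z$
$C{\left(n \right)} = 2 \sqrt{-6 + n}$ ($C{\left(n \right)} = 2 \sqrt{n - 6} = 2 \sqrt{-6 + n}$)
$P = -15$
$b{\left(V \right)} = 3$
$l{\left(I \right)} = \frac{I + 2 \sqrt{-6 + I}}{3 + I}$ ($l{\left(I \right)} = \frac{I + 2 \sqrt{-6 + I}}{I + 3} = \frac{I + 2 \sqrt{-6 + I}}{3 + I}$)
$126332 + l{\left(32 \right)} = 126332 + \frac{32 + 2 \sqrt{-6 + 32}}{3 + 32} = 126332 + \frac{32 + 2 \sqrt{26}}{35} = 126332 + \left(\frac{32}{35} + \frac{2 \sqrt{26}}{35}\right) = \frac{4421652}{35} + \frac{2 \sqrt{26}}{35}$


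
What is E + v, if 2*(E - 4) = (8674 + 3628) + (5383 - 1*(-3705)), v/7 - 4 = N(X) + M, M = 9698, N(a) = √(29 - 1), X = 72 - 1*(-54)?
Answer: 78613 + 14*√7 ≈ 78650.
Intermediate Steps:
X = 126 (X = 72 + 54 = 126)
N(a) = 2*√7 (N(a) = √28 = 2*√7)
v = 67914 + 14*√7 (v = 28 + 7*(2*√7 + 9698) = 28 + 7*(9698 + 2*√7) = 28 + (67886 + 14*√7) = 67914 + 14*√7 ≈ 67951.)
E = 10699 (E = 4 + ((8674 + 3628) + (5383 - 1*(-3705)))/2 = 4 + (12302 + (5383 + 3705))/2 = 4 + (12302 + 9088)/2 = 4 + (½)*21390 = 4 + 10695 = 10699)
E + v = 10699 + (67914 + 14*√7) = 78613 + 14*√7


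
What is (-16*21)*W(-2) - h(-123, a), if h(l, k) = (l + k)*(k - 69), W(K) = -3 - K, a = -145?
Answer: -57016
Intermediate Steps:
h(l, k) = (-69 + k)*(k + l) (h(l, k) = (k + l)*(-69 + k) = (-69 + k)*(k + l))
(-16*21)*W(-2) - h(-123, a) = (-16*21)*(-3 - 1*(-2)) - ((-145)² - 69*(-145) - 69*(-123) - 145*(-123)) = -336*(-3 + 2) - (21025 + 10005 + 8487 + 17835) = -336*(-1) - 1*57352 = 336 - 57352 = -57016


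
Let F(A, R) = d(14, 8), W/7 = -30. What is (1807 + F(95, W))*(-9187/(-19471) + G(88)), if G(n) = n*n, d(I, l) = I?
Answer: 274593344631/19471 ≈ 1.4103e+7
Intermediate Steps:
W = -210 (W = 7*(-30) = -210)
F(A, R) = 14
G(n) = n²
(1807 + F(95, W))*(-9187/(-19471) + G(88)) = (1807 + 14)*(-9187/(-19471) + 88²) = 1821*(-9187*(-1/19471) + 7744) = 1821*(9187/19471 + 7744) = 1821*(150792611/19471) = 274593344631/19471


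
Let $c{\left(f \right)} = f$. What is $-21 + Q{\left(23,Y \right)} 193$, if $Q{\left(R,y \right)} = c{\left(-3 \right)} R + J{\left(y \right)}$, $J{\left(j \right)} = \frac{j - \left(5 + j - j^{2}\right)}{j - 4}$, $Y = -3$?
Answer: $- \frac{94138}{7} \approx -13448.0$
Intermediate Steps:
$J{\left(j \right)} = \frac{-5 + j^{2}}{-4 + j}$ ($J{\left(j \right)} = \frac{j - \left(5 + j - j^{2}\right)}{-4 + j} = \frac{-5 + j^{2}}{-4 + j}$)
$Q{\left(R,y \right)} = - 3 R + \frac{-5 + y^{2}}{-4 + y}$
$-21 + Q{\left(23,Y \right)} 193 = -21 + \frac{-5 + \left(-3\right)^{2} - 69 \left(-4 - 3\right)}{-4 - 3} \cdot 193 = -21 + \frac{-5 + 9 - 69 \left(-7\right)}{-7} \cdot 193 = -21 + - \frac{-5 + 9 + 483}{7} \cdot 193 = -21 + \left(- \frac{1}{7}\right) 487 \cdot 193 = -21 - \frac{93991}{7} = - \frac{94138}{7}$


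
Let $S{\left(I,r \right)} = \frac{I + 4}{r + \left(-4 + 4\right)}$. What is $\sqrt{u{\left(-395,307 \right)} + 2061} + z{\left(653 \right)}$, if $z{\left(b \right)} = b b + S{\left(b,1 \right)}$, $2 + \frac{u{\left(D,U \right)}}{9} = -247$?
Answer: $427066 + 6 i \sqrt{5} \approx 4.2707 \cdot 10^{5} + 13.416 i$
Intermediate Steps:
$u{\left(D,U \right)} = -2241$ ($u{\left(D,U \right)} = -18 + 9 \left(-247\right) = -18 - 2223 = -2241$)
$S{\left(I,r \right)} = \frac{4 + I}{r}$ ($S{\left(I,r \right)} = \frac{4 + I}{r + 0} = \frac{4 + I}{r}$)
$z{\left(b \right)} = 4 + b + b^{2}$ ($z{\left(b \right)} = b b + \frac{4 + b}{1} = b^{2} + 1 \left(4 + b\right) = b^{2} + \left(4 + b\right) = 4 + b + b^{2}$)
$\sqrt{u{\left(-395,307 \right)} + 2061} + z{\left(653 \right)} = \sqrt{-2241 + 2061} + \left(4 + 653 + 653^{2}\right) = \sqrt{-180} + \left(4 + 653 + 426409\right) = 6 i \sqrt{5} + 427066 = 427066 + 6 i \sqrt{5}$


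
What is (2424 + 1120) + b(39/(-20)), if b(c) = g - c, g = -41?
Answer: 70099/20 ≈ 3504.9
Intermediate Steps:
b(c) = -41 - c
(2424 + 1120) + b(39/(-20)) = (2424 + 1120) + (-41 - 39/(-20)) = 3544 + (-41 - 39*(-1)/20) = 3544 + (-41 - 1*(-39/20)) = 3544 + (-41 + 39/20) = 3544 - 781/20 = 70099/20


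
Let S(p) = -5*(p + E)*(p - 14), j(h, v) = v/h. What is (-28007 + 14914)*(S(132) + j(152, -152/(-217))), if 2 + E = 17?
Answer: 246415615037/217 ≈ 1.1356e+9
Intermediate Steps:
E = 15 (E = -2 + 17 = 15)
S(p) = -5*(-14 + p)*(15 + p) (S(p) = -5*(p + 15)*(p - 14) = -5*(15 + p)*(-14 + p) = -5*(-14 + p)*(15 + p))
(-28007 + 14914)*(S(132) + j(152, -152/(-217))) = (-28007 + 14914)*((1050 - 5*132 - 5*132**2) - 152/(-217)/152) = -13093*((1050 - 660 - 5*17424) - 152*(-1/217)*(1/152)) = -13093*((1050 - 660 - 87120) + (152/217)*(1/152)) = -13093*(-86730 + 1/217) = -13093*(-18820409/217) = 246415615037/217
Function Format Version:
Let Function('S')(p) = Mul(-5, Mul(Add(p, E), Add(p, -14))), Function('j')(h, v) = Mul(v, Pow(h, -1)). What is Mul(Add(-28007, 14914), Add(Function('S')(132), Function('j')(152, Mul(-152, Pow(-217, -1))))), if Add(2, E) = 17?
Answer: Rational(246415615037, 217) ≈ 1.1356e+9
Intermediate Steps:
E = 15 (E = Add(-2, 17) = 15)
Function('S')(p) = Mul(-5, Add(-14, p), Add(15, p)) (Function('S')(p) = Mul(-5, Mul(Add(p, 15), Add(p, -14))) = Mul(-5, Mul(Add(15, p), Add(-14, p))) = Mul(-5, Mul(Add(-14, p), Add(15, p))) = Mul(-5, Add(-14, p), Add(15, p)))
Mul(Add(-28007, 14914), Add(Function('S')(132), Function('j')(152, Mul(-152, Pow(-217, -1))))) = Mul(Add(-28007, 14914), Add(Add(1050, Mul(-5, 132), Mul(-5, Pow(132, 2))), Mul(Mul(-152, Pow(-217, -1)), Pow(152, -1)))) = Mul(-13093, Add(Add(1050, -660, Mul(-5, 17424)), Mul(Mul(-152, Rational(-1, 217)), Rational(1, 152)))) = Mul(-13093, Add(Add(1050, -660, -87120), Mul(Rational(152, 217), Rational(1, 152)))) = Mul(-13093, Add(-86730, Rational(1, 217))) = Mul(-13093, Rational(-18820409, 217)) = Rational(246415615037, 217)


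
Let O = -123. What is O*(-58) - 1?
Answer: 7133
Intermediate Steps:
O*(-58) - 1 = -123*(-58) - 1 = 7134 - 1 = 7133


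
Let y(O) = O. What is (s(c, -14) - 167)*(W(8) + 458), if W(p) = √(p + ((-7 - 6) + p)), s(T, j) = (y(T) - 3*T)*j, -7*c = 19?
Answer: -111294 - 243*√3 ≈ -1.1171e+5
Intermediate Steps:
c = -19/7 (c = -⅐*19 = -19/7 ≈ -2.7143)
s(T, j) = -2*T*j (s(T, j) = (T - 3*T)*j = (-2*T)*j = -2*T*j)
W(p) = √(-13 + 2*p) (W(p) = √(p + (-13 + p)) = √(-13 + 2*p))
(s(c, -14) - 167)*(W(8) + 458) = (-2*(-19/7)*(-14) - 167)*(√(-13 + 2*8) + 458) = (-76 - 167)*(√(-13 + 16) + 458) = -243*(√3 + 458) = -243*(458 + √3) = -111294 - 243*√3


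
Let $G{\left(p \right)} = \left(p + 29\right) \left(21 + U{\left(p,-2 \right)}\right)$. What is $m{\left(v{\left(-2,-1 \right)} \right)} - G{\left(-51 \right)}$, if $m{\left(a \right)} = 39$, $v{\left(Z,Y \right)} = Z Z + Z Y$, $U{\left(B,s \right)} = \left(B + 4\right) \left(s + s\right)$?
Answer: $4637$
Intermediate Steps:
$U{\left(B,s \right)} = 2 s \left(4 + B\right)$ ($U{\left(B,s \right)} = \left(4 + B\right) 2 s = 2 s \left(4 + B\right)$)
$v{\left(Z,Y \right)} = Z^{2} + Y Z$
$G{\left(p \right)} = \left(5 - 4 p\right) \left(29 + p\right)$ ($G{\left(p \right)} = \left(p + 29\right) \left(21 + 2 \left(-2\right) \left(4 + p\right)\right) = \left(29 + p\right) \left(21 - \left(16 + 4 p\right)\right) = \left(29 + p\right) \left(5 - 4 p\right) = \left(5 - 4 p\right) \left(29 + p\right)$)
$m{\left(v{\left(-2,-1 \right)} \right)} - G{\left(-51 \right)} = 39 - \left(145 - -5661 - 4 \left(-51\right)^{2}\right) = 39 - \left(145 + 5661 - 10404\right) = 39 - -4598 = 39 + 4598 = 4637$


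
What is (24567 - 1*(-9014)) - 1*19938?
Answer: 13643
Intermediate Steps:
(24567 - 1*(-9014)) - 1*19938 = (24567 + 9014) - 19938 = 33581 - 19938 = 13643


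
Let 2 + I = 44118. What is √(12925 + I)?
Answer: √57041 ≈ 238.83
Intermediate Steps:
I = 44116 (I = -2 + 44118 = 44116)
√(12925 + I) = √(12925 + 44116) = √57041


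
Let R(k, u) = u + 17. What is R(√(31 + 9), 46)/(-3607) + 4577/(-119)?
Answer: -16516736/429233 ≈ -38.480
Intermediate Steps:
R(k, u) = 17 + u
R(√(31 + 9), 46)/(-3607) + 4577/(-119) = (17 + 46)/(-3607) + 4577/(-119) = 63*(-1/3607) + 4577*(-1/119) = -63/3607 - 4577/119 = -16516736/429233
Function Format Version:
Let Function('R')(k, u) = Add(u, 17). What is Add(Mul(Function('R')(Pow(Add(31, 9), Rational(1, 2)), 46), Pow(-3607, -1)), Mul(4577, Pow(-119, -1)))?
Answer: Rational(-16516736, 429233) ≈ -38.480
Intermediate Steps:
Function('R')(k, u) = Add(17, u)
Add(Mul(Function('R')(Pow(Add(31, 9), Rational(1, 2)), 46), Pow(-3607, -1)), Mul(4577, Pow(-119, -1))) = Add(Mul(Add(17, 46), Pow(-3607, -1)), Mul(4577, Pow(-119, -1))) = Add(Mul(63, Rational(-1, 3607)), Mul(4577, Rational(-1, 119))) = Add(Rational(-63, 3607), Rational(-4577, 119)) = Rational(-16516736, 429233)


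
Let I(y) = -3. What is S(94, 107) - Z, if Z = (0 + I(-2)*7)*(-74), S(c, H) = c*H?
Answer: 8504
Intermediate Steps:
S(c, H) = H*c
Z = 1554 (Z = (0 - 3*7)*(-74) = (0 - 21)*(-74) = -21*(-74) = 1554)
S(94, 107) - Z = 107*94 - 1*1554 = 10058 - 1554 = 8504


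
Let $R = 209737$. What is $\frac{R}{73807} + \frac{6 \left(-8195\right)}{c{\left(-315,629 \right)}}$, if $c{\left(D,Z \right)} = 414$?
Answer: $- \frac{25668544}{221421} \approx -115.93$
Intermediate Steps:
$\frac{R}{73807} + \frac{6 \left(-8195\right)}{c{\left(-315,629 \right)}} = \frac{209737}{73807} + \frac{6 \left(-8195\right)}{414} = 209737 \cdot \frac{1}{73807} - \frac{8195}{69} = \frac{9119}{3209} - \frac{8195}{69} = - \frac{25668544}{221421}$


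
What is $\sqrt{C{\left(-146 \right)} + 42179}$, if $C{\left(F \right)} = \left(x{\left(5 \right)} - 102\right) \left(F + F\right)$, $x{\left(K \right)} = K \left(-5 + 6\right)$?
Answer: $\sqrt{70503} \approx 265.52$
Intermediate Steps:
$x{\left(K \right)} = K$ ($x{\left(K \right)} = K 1 = K$)
$C{\left(F \right)} = - 194 F$ ($C{\left(F \right)} = \left(5 - 102\right) \left(F + F\right) = - 97 \cdot 2 F = - 194 F$)
$\sqrt{C{\left(-146 \right)} + 42179} = \sqrt{\left(-194\right) \left(-146\right) + 42179} = \sqrt{28324 + 42179} = \sqrt{70503}$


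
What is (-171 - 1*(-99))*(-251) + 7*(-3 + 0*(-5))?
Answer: 18051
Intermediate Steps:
(-171 - 1*(-99))*(-251) + 7*(-3 + 0*(-5)) = (-171 + 99)*(-251) + 7*(-3 + 0) = -72*(-251) + 7*(-3) = 18072 - 21 = 18051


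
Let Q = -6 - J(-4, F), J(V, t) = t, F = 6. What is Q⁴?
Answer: 20736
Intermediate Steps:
Q = -12 (Q = -6 - 1*6 = -6 - 6 = -12)
Q⁴ = (-12)⁴ = 20736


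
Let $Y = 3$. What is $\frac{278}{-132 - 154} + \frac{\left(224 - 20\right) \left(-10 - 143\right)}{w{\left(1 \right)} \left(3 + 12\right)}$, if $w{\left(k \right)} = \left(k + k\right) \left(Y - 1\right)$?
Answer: $- \frac{372638}{715} \approx -521.17$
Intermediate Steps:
$w{\left(k \right)} = 4 k$ ($w{\left(k \right)} = \left(k + k\right) \left(3 - 1\right) = 2 k 2 = 4 k$)
$\frac{278}{-132 - 154} + \frac{\left(224 - 20\right) \left(-10 - 143\right)}{w{\left(1 \right)} \left(3 + 12\right)} = \frac{278}{-132 - 154} + \frac{\left(224 - 20\right) \left(-10 - 143\right)}{4 \cdot 1 \left(3 + 12\right)} = \frac{278}{-286} + \frac{204 \left(-153\right)}{4 \cdot 15} = 278 \left(- \frac{1}{286}\right) - \frac{31212}{60} = - \frac{139}{143} - \frac{2601}{5} = - \frac{372638}{715}$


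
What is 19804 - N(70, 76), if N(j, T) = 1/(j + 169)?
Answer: 4733155/239 ≈ 19804.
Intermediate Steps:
N(j, T) = 1/(169 + j)
19804 - N(70, 76) = 19804 - 1/(169 + 70) = 19804 - 1/239 = 4733155/239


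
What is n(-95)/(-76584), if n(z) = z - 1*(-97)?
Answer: -1/38292 ≈ -2.6115e-5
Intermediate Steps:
n(z) = 97 + z (n(z) = z + 97 = 97 + z)
n(-95)/(-76584) = (97 - 95)/(-76584) = 2*(-1/76584) = -1/38292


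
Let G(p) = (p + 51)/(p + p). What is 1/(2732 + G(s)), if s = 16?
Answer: 32/87491 ≈ 0.00036575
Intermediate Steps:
G(p) = (51 + p)/(2*p) (G(p) = (51 + p)/((2*p)) = (51 + p)*(1/(2*p)) = (51 + p)/(2*p))
1/(2732 + G(s)) = 1/(2732 + (½)*(51 + 16)/16) = 1/(2732 + (½)*(1/16)*67) = 1/(2732 + 67/32) = 1/(87491/32) = 32/87491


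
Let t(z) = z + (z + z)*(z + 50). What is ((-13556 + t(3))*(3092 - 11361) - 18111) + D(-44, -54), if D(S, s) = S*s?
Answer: 109424480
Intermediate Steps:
t(z) = z + 2*z*(50 + z) (t(z) = z + (2*z)*(50 + z) = z + 2*z*(50 + z))
((-13556 + t(3))*(3092 - 11361) - 18111) + D(-44, -54) = ((-13556 + 3*(101 + 2*3))*(3092 - 11361) - 18111) - 44*(-54) = ((-13556 + 3*(101 + 6))*(-8269) - 18111) + 2376 = ((-13556 + 3*107)*(-8269) - 18111) + 2376 = ((-13556 + 321)*(-8269) - 18111) + 2376 = (-13235*(-8269) - 18111) + 2376 = (109440215 - 18111) + 2376 = 109422104 + 2376 = 109424480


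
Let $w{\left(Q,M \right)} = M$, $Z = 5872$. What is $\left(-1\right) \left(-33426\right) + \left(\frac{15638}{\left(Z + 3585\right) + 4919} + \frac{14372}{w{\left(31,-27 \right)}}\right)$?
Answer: $\frac{2128029851}{64692} \approx 32895.0$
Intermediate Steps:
$\left(-1\right) \left(-33426\right) + \left(\frac{15638}{\left(Z + 3585\right) + 4919} + \frac{14372}{w{\left(31,-27 \right)}}\right) = \left(-1\right) \left(-33426\right) + \left(\frac{15638}{\left(5872 + 3585\right) + 4919} + \frac{14372}{-27}\right) = 33426 + \left(\frac{15638}{9457 + 4919} + 14372 \left(- \frac{1}{27}\right)\right) = 33426 - \left(\frac{14372}{27} - \frac{15638}{14376}\right) = 33426 + \left(15638 \cdot \frac{1}{14376} - \frac{14372}{27}\right) = 33426 + \left(\frac{7819}{7188} - \frac{14372}{27}\right) = 33426 - \frac{34364941}{64692} = \frac{2128029851}{64692}$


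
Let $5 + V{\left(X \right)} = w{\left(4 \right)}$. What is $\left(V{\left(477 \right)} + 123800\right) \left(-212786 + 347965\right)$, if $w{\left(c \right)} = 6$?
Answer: $16735295379$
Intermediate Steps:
$V{\left(X \right)} = 1$ ($V{\left(X \right)} = -5 + 6 = 1$)
$\left(V{\left(477 \right)} + 123800\right) \left(-212786 + 347965\right) = \left(1 + 123800\right) \left(-212786 + 347965\right) = 123801 \cdot 135179 = 16735295379$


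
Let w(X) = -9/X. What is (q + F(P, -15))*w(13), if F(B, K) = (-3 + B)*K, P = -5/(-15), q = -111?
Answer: 639/13 ≈ 49.154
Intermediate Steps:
P = ⅓ (P = -5*(-1/15) = ⅓ ≈ 0.33333)
F(B, K) = K*(-3 + B)
(q + F(P, -15))*w(13) = (-111 - 15*(-3 + ⅓))*(-9/13) = (-111 - 15*(-8/3))*(-9*1/13) = (-111 + 40)*(-9/13) = -71*(-9/13) = 639/13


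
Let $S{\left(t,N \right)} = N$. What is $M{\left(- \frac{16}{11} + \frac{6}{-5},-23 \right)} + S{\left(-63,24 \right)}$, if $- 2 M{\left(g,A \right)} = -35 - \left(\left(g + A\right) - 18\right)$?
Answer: $\frac{1082}{55} \approx 19.673$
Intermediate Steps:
$M{\left(g,A \right)} = \frac{17}{2} + \frac{A}{2} + \frac{g}{2}$ ($M{\left(g,A \right)} = - \frac{-35 - \left(\left(g + A\right) - 18\right)}{2} = - \frac{-35 - \left(\left(A + g\right) - 18\right)}{2} = - \frac{-35 - \left(-18 + A + g\right)}{2} = - \frac{-17 - A - g}{2} = \frac{17}{2} + \frac{A}{2} + \frac{g}{2}$)
$M{\left(- \frac{16}{11} + \frac{6}{-5},-23 \right)} + S{\left(-63,24 \right)} = \left(\frac{17}{2} + \frac{1}{2} \left(-23\right) + \frac{- \frac{16}{11} + \frac{6}{-5}}{2}\right) + 24 = \left(\frac{17}{2} - \frac{23}{2} + \frac{\left(-16\right) \frac{1}{11} + 6 \left(- \frac{1}{5}\right)}{2}\right) + 24 = \left(\frac{17}{2} - \frac{23}{2} + \frac{- \frac{16}{11} - \frac{6}{5}}{2}\right) + 24 = \left(\frac{17}{2} - \frac{23}{2} + \frac{1}{2} \left(- \frac{146}{55}\right)\right) + 24 = \left(\frac{17}{2} - \frac{23}{2} - \frac{73}{55}\right) + 24 = - \frac{238}{55} + 24 = \frac{1082}{55}$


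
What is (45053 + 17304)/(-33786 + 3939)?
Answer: -62357/29847 ≈ -2.0892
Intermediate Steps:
(45053 + 17304)/(-33786 + 3939) = 62357/(-29847) = 62357*(-1/29847) = -62357/29847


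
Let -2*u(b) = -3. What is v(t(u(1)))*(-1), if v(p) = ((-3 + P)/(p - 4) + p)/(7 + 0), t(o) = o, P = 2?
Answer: -19/70 ≈ -0.27143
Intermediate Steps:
u(b) = 3/2 (u(b) = -1/2*(-3) = 3/2)
v(p) = -1/(7*(-4 + p)) + p/7 (v(p) = ((-3 + 2)/(p - 4) + p)/(7 + 0) = (-1/(-4 + p) + p)/7 = (p - 1/(-4 + p))*(1/7) = -1/(7*(-4 + p)) + p/7)
v(t(u(1)))*(-1) = ((-1 + (3/2)**2 - 4*3/2)/(7*(-4 + 3/2)))*(-1) = ((-1 + 9/4 - 6)/(7*(-5/2)))*(-1) = ((1/7)*(-2/5)*(-19/4))*(-1) = (19/70)*(-1) = -19/70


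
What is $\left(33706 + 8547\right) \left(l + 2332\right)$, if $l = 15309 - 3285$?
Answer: $606584068$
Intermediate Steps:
$l = 12024$
$\left(33706 + 8547\right) \left(l + 2332\right) = \left(33706 + 8547\right) \left(12024 + 2332\right) = 42253 \cdot 14356 = 606584068$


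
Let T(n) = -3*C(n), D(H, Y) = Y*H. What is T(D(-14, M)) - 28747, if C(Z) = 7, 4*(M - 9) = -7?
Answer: -28768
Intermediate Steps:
M = 29/4 (M = 9 + (¼)*(-7) = 9 - 7/4 = 29/4 ≈ 7.2500)
D(H, Y) = H*Y
T(n) = -21 (T(n) = -3*7 = -21)
T(D(-14, M)) - 28747 = -21 - 28747 = -28768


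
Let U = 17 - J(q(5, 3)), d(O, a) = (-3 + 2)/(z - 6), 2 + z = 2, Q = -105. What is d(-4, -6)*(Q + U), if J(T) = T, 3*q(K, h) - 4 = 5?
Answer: -91/6 ≈ -15.167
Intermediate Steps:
z = 0 (z = -2 + 2 = 0)
q(K, h) = 3 (q(K, h) = 4/3 + (⅓)*5 = 4/3 + 5/3 = 3)
d(O, a) = ⅙ (d(O, a) = (-3 + 2)/(0 - 6) = -1/(-6) = -1*(-⅙) = ⅙)
U = 14 (U = 17 - 1*3 = 17 - 3 = 14)
d(-4, -6)*(Q + U) = (-105 + 14)/6 = (⅙)*(-91) = -91/6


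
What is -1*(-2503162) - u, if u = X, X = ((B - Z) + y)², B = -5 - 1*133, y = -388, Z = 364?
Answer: 1711062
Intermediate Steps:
B = -138 (B = -5 - 133 = -138)
X = 792100 (X = ((-138 - 1*364) - 388)² = ((-138 - 364) - 388)² = (-502 - 388)² = (-890)² = 792100)
u = 792100
-1*(-2503162) - u = -1*(-2503162) - 1*792100 = 2503162 - 792100 = 1711062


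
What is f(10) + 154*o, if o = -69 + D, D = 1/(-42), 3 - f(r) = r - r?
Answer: -31880/3 ≈ -10627.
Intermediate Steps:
f(r) = 3 (f(r) = 3 - (r - r) = 3 - 1*0 = 3 + 0 = 3)
D = -1/42 ≈ -0.023810
o = -2899/42 (o = -69 - 1/42 = -2899/42 ≈ -69.024)
f(10) + 154*o = 3 + 154*(-2899/42) = 3 - 31889/3 = -31880/3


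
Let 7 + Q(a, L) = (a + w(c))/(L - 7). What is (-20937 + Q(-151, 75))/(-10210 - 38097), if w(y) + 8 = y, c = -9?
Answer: 50870/117317 ≈ 0.43361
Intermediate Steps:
w(y) = -8 + y
Q(a, L) = -7 + (-17 + a)/(-7 + L) (Q(a, L) = -7 + (a + (-8 - 9))/(L - 7) = -7 + (a - 17)/(-7 + L) = -7 + (-17 + a)/(-7 + L))
(-20937 + Q(-151, 75))/(-10210 - 38097) = (-20937 + (32 - 151 - 7*75)/(-7 + 75))/(-10210 - 38097) = (-20937 + (32 - 151 - 525)/68)/(-48307) = (-20937 + (1/68)*(-644))*(-1/48307) = (-20937 - 161/17)*(-1/48307) = -356090/17*(-1/48307) = 50870/117317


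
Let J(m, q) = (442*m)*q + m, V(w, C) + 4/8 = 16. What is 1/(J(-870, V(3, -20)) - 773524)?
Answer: -1/6734764 ≈ -1.4848e-7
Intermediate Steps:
V(w, C) = 31/2 (V(w, C) = -1/2 + 16 = 31/2)
J(m, q) = m + 442*m*q (J(m, q) = 442*m*q + m = m + 442*m*q)
1/(J(-870, V(3, -20)) - 773524) = 1/(-870*(1 + 442*(31/2)) - 773524) = 1/(-870*(1 + 6851) - 773524) = 1/(-870*6852 - 773524) = 1/(-5961240 - 773524) = 1/(-6734764) = -1/6734764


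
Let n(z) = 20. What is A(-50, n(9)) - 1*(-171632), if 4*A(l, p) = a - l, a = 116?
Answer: 343347/2 ≈ 1.7167e+5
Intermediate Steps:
A(l, p) = 29 - l/4 (A(l, p) = (116 - l)/4 = 29 - l/4)
A(-50, n(9)) - 1*(-171632) = (29 - ¼*(-50)) - 1*(-171632) = (29 + 25/2) + 171632 = 83/2 + 171632 = 343347/2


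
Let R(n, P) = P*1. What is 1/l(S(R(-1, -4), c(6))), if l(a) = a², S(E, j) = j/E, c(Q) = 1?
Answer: 16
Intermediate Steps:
R(n, P) = P
1/l(S(R(-1, -4), c(6))) = 1/((1/(-4))²) = 1/((1*(-¼))²) = 1/((-¼)²) = 1/(1/16) = 16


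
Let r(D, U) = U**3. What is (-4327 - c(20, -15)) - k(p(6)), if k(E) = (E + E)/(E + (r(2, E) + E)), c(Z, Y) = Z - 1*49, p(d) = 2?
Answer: -12895/3 ≈ -4298.3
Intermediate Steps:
c(Z, Y) = -49 + Z (c(Z, Y) = Z - 49 = -49 + Z)
k(E) = 2*E/(E**3 + 2*E) (k(E) = (E + E)/(E + (E**3 + E)) = (2*E)/(E + (E + E**3)) = (2*E)/(E**3 + 2*E) = 2*E/(E**3 + 2*E))
(-4327 - c(20, -15)) - k(p(6)) = (-4327 - (-49 + 20)) - 2/(2 + 2**2) = (-4327 - 1*(-29)) - 2/(2 + 4) = (-4327 + 29) - 2/6 = -4298 - 2/6 = -4298 - 1*1/3 = -4298 - 1/3 = -12895/3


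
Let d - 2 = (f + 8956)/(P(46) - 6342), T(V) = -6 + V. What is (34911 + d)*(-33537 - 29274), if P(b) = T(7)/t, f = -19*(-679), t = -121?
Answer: -1682643752247402/767383 ≈ -2.1927e+9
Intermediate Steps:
f = 12901
P(b) = -1/121 (P(b) = (-6 + 7)/(-121) = 1*(-1/121) = -1/121)
d = -1109931/767383 (d = 2 + (12901 + 8956)/(-1/121 - 6342) = 2 + 21857/(-767383/121) = 2 + 21857*(-121/767383) = 2 - 2644697/767383 = -1109931/767383 ≈ -1.4464)
(34911 + d)*(-33537 - 29274) = (34911 - 1109931/767383)*(-33537 - 29274) = (26788997982/767383)*(-62811) = -1682643752247402/767383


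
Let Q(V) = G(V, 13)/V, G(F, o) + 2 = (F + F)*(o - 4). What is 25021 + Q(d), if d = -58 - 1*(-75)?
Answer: 425661/17 ≈ 25039.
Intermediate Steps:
d = 17 (d = -58 + 75 = 17)
G(F, o) = -2 + 2*F*(-4 + o) (G(F, o) = -2 + (F + F)*(o - 4) = -2 + (2*F)*(-4 + o) = -2 + 2*F*(-4 + o))
Q(V) = (-2 + 18*V)/V (Q(V) = (-2 - 8*V + 2*V*13)/V = (-2 - 8*V + 26*V)/V = (-2 + 18*V)/V)
25021 + Q(d) = 25021 + (18 - 2/17) = 25021 + 304/17 = 425661/17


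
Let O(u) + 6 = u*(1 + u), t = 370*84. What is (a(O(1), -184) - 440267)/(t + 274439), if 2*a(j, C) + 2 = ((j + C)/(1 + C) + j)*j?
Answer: -80567956/55909977 ≈ -1.4410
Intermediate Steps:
t = 31080
O(u) = -6 + u*(1 + u)
a(j, C) = -1 + j*(j + (C + j)/(1 + C))/2 (a(j, C) = -1 + (((j + C)/(1 + C) + j)*j)/2 = -1 + (((C + j)/(1 + C) + j)*j)/2 = -1 + ((j + (C + j)/(1 + C))*j)/2 = -1 + (j*(j + (C + j)/(1 + C)))/2 = -1 + j*(j + (C + j)/(1 + C))/2)
(a(O(1), -184) - 440267)/(t + 274439) = ((-1 + (-6 + 1 + 1²)² - 1*(-184) + (½)*(-184)*(-6 + 1 + 1²) + (½)*(-184)*(-6 + 1 + 1²)²)/(1 - 184) - 440267)/(31080 + 274439) = ((-1 + (-6 + 1 + 1)² + 184 + (½)*(-184)*(-6 + 1 + 1) + (½)*(-184)*(-6 + 1 + 1)²)/(-183) - 440267)/305519 = (-(-1 + (-4)² + 184 + (½)*(-184)*(-4) + (½)*(-184)*(-4)²)/183 - 440267)*(1/305519) = (-(-1 + 16 + 184 + 368 + (½)*(-184)*16)/183 - 440267)*(1/305519) = (-(-1 + 16 + 184 + 368 - 1472)/183 - 440267)*(1/305519) = (-1/183*(-905) - 440267)*(1/305519) = (905/183 - 440267)*(1/305519) = -80567956/183*1/305519 = -80567956/55909977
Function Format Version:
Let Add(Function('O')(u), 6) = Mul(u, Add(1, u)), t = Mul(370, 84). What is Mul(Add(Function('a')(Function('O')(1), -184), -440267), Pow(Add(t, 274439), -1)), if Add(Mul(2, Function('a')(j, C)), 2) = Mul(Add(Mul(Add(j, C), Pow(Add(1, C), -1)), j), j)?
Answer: Rational(-80567956, 55909977) ≈ -1.4410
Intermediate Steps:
t = 31080
Function('O')(u) = Add(-6, Mul(u, Add(1, u)))
Function('a')(j, C) = Add(-1, Mul(Rational(1, 2), j, Add(j, Mul(Pow(Add(1, C), -1), Add(C, j))))) (Function('a')(j, C) = Add(-1, Mul(Rational(1, 2), Mul(Add(Mul(Add(j, C), Pow(Add(1, C), -1)), j), j))) = Add(-1, Mul(Rational(1, 2), Mul(Add(Mul(Add(C, j), Pow(Add(1, C), -1)), j), j))) = Add(-1, Mul(Rational(1, 2), Mul(Add(Mul(Pow(Add(1, C), -1), Add(C, j)), j), j))) = Add(-1, Mul(Rational(1, 2), Mul(Add(j, Mul(Pow(Add(1, C), -1), Add(C, j))), j))) = Add(-1, Mul(Rational(1, 2), Mul(j, Add(j, Mul(Pow(Add(1, C), -1), Add(C, j)))))) = Add(-1, Mul(Rational(1, 2), j, Add(j, Mul(Pow(Add(1, C), -1), Add(C, j))))))
Mul(Add(Function('a')(Function('O')(1), -184), -440267), Pow(Add(t, 274439), -1)) = Mul(Add(Mul(Pow(Add(1, -184), -1), Add(-1, Pow(Add(-6, 1, Pow(1, 2)), 2), Mul(-1, -184), Mul(Rational(1, 2), -184, Add(-6, 1, Pow(1, 2))), Mul(Rational(1, 2), -184, Pow(Add(-6, 1, Pow(1, 2)), 2)))), -440267), Pow(Add(31080, 274439), -1)) = Mul(Add(Mul(Pow(-183, -1), Add(-1, Pow(Add(-6, 1, 1), 2), 184, Mul(Rational(1, 2), -184, Add(-6, 1, 1)), Mul(Rational(1, 2), -184, Pow(Add(-6, 1, 1), 2)))), -440267), Pow(305519, -1)) = Mul(Add(Mul(Rational(-1, 183), Add(-1, Pow(-4, 2), 184, Mul(Rational(1, 2), -184, -4), Mul(Rational(1, 2), -184, Pow(-4, 2)))), -440267), Rational(1, 305519)) = Mul(Add(Mul(Rational(-1, 183), Add(-1, 16, 184, 368, Mul(Rational(1, 2), -184, 16))), -440267), Rational(1, 305519)) = Mul(Add(Mul(Rational(-1, 183), Add(-1, 16, 184, 368, -1472)), -440267), Rational(1, 305519)) = Mul(Add(Mul(Rational(-1, 183), -905), -440267), Rational(1, 305519)) = Mul(Add(Rational(905, 183), -440267), Rational(1, 305519)) = Mul(Rational(-80567956, 183), Rational(1, 305519)) = Rational(-80567956, 55909977)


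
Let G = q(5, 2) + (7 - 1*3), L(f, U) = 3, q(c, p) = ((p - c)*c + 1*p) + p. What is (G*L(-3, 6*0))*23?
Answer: -483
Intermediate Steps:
q(c, p) = 2*p + c*(p - c) (q(c, p) = (c*(p - c) + p) + p = (p + c*(p - c)) + p = 2*p + c*(p - c))
G = -7 (G = (-1*5² + 2*2 + 5*2) + (7 - 1*3) = (-1*25 + 4 + 10) + (7 - 3) = (-25 + 4 + 10) + 4 = -11 + 4 = -7)
(G*L(-3, 6*0))*23 = -7*3*23 = -21*23 = -483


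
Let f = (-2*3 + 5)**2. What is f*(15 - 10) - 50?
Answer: -45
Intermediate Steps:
f = 1 (f = (-6 + 5)**2 = (-1)**2 = 1)
f*(15 - 10) - 50 = 1*(15 - 10) - 50 = 1*5 - 50 = 5 - 50 = -45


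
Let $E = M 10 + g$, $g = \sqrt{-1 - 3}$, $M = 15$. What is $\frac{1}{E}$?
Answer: $\frac{75}{11252} - \frac{i}{11252} \approx 0.0066655 - 8.8873 \cdot 10^{-5} i$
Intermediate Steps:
$g = 2 i$ ($g = \sqrt{-4} = 2 i \approx 2.0 i$)
$E = 150 + 2 i$ ($E = 15 \cdot 10 + 2 i = 150 + 2 i \approx 150.0 + 2.0 i$)
$\frac{1}{E} = \frac{1}{150 + 2 i} = \frac{150 - 2 i}{22504}$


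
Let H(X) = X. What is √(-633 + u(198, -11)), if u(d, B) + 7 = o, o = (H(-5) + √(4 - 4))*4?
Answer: 2*I*√165 ≈ 25.69*I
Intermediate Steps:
o = -20 (o = (-5 + √(4 - 4))*4 = (-5 + √0)*4 = (-5 + 0)*4 = -5*4 = -20)
u(d, B) = -27 (u(d, B) = -7 - 20 = -27)
√(-633 + u(198, -11)) = √(-633 - 27) = √(-660) = 2*I*√165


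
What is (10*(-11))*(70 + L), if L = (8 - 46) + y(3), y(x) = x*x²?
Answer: -6490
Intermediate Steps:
y(x) = x³
L = -11 (L = (8 - 46) + 3³ = -38 + 27 = -11)
(10*(-11))*(70 + L) = (10*(-11))*(70 - 11) = -110*59 = -6490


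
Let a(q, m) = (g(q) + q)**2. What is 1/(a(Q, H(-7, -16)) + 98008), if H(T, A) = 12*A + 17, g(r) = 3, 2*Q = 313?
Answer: 4/493793 ≈ 8.1006e-6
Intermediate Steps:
Q = 313/2 (Q = (1/2)*313 = 313/2 ≈ 156.50)
H(T, A) = 17 + 12*A
a(q, m) = (3 + q)**2
1/(a(Q, H(-7, -16)) + 98008) = 1/((3 + 313/2)**2 + 98008) = 1/((319/2)**2 + 98008) = 1/(101761/4 + 98008) = 1/(493793/4) = 4/493793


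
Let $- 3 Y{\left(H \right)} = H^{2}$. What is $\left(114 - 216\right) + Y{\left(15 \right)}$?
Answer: $-177$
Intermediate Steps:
$Y{\left(H \right)} = - \frac{H^{2}}{3}$
$\left(114 - 216\right) + Y{\left(15 \right)} = \left(114 - 216\right) - \frac{15^{2}}{3} = \left(114 - 216\right) - 75 = -102 - 75 = -177$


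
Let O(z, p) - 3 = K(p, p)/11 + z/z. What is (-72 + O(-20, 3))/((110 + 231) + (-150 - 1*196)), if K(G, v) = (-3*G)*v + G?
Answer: 772/55 ≈ 14.036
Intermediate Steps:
K(G, v) = G - 3*G*v (K(G, v) = -3*G*v + G = G - 3*G*v)
O(z, p) = 4 + p*(1 - 3*p)/11 (O(z, p) = 3 + ((p*(1 - 3*p))/11 + z/z) = 3 + ((p*(1 - 3*p))*(1/11) + 1) = 3 + (p*(1 - 3*p)/11 + 1) = 3 + (1 + p*(1 - 3*p)/11) = 4 + p*(1 - 3*p)/11)
(-72 + O(-20, 3))/((110 + 231) + (-150 - 1*196)) = (-72 + (4 - 1/11*3*(-1 + 3*3)))/((110 + 231) + (-150 - 1*196)) = (-72 + (4 - 1/11*3*(-1 + 9)))/(341 + (-150 - 196)) = (-72 + (4 - 1/11*3*8))/(341 - 346) = (-72 + (4 - 24/11))/(-5) = (-72 + 20/11)*(-⅕) = -772/11*(-⅕) = 772/55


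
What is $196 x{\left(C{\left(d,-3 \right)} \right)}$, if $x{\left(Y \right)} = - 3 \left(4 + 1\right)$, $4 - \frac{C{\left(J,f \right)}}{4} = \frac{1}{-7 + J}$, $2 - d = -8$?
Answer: $-2940$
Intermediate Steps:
$d = 10$ ($d = 2 - -8 = 2 + 8 = 10$)
$C{\left(J,f \right)} = 16 - \frac{4}{-7 + J}$
$x{\left(Y \right)} = -15$ ($x{\left(Y \right)} = \left(-3\right) 5 = -15$)
$196 x{\left(C{\left(d,-3 \right)} \right)} = 196 \left(-15\right) = -2940$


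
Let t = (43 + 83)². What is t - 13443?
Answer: 2433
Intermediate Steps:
t = 15876 (t = 126² = 15876)
t - 13443 = 15876 - 13443 = 2433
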